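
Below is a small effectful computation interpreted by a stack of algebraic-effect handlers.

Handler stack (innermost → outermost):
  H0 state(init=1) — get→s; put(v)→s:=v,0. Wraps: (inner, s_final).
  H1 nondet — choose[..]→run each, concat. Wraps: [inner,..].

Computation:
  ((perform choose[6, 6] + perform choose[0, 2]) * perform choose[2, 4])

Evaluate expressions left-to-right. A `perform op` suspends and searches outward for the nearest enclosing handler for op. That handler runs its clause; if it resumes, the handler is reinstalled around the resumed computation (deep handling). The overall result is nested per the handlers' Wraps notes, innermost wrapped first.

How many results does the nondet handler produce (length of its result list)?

Answer: 8

Step-by-step:
choose[6, 6] @ H1
  branch[0] choose=6:
    choose[0, 2] @ H1
      branch[0] choose=0:
        choose[2, 4] @ H1
          branch[0] choose=2:
            H0 returns (12, 1)
            H1 returns [(12, 1)]
          branch[1] choose=4:
            H0 returns (24, 1)
            H1 returns [(24, 1)]
      branch[1] choose=2:
        choose[2, 4] @ H1
          branch[0] choose=2:
            H0 returns (16, 1)
            H1 returns [(16, 1)]
          branch[1] choose=4:
            H0 returns (32, 1)
            H1 returns [(32, 1)]
  branch[1] choose=6:
    choose[0, 2] @ H1
      branch[0] choose=0:
        choose[2, 4] @ H1
          branch[0] choose=2:
            H0 returns (12, 1)
            H1 returns [(12, 1)]
          branch[1] choose=4:
            H0 returns (24, 1)
            H1 returns [(24, 1)]
      branch[1] choose=2:
        choose[2, 4] @ H1
          branch[0] choose=2:
            H0 returns (16, 1)
            H1 returns [(16, 1)]
          branch[1] choose=4:
            H0 returns (32, 1)
            H1 returns [(32, 1)]
= [(12, 1), (24, 1), (16, 1), (32, 1), (12, 1), (24, 1), (16, 1), (32, 1)]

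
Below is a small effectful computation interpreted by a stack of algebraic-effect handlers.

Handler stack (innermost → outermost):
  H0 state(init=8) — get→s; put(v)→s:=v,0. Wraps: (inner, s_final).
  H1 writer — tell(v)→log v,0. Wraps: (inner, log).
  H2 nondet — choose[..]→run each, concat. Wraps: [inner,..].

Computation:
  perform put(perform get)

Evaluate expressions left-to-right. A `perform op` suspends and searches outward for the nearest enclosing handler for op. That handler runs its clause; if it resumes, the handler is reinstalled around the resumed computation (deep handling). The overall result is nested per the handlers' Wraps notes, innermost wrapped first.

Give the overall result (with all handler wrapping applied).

Answer: [((0, 8), ())]

Working:
get @ H0 ⇒ 8
put(8) @ H0 ⇒ s:=8
H0 returns (0, 8)
H1 returns ((0, 8), ())
H2 returns [((0, 8), ())]
= [((0, 8), ())]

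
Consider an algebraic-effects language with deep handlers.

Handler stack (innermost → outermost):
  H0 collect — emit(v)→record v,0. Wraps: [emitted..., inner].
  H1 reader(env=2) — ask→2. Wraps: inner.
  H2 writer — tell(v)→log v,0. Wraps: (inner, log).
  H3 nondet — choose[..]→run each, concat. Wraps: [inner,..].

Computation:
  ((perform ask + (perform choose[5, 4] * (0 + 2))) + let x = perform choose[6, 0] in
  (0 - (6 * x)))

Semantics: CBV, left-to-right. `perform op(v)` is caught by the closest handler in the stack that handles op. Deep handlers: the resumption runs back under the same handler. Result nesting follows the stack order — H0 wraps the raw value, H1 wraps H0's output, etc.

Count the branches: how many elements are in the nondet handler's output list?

Answer: 4

Working:
ask @ H1 ⇒ 2
choose[5, 4] @ H3
  branch[0] choose=5:
    choose[6, 0] @ H3
      branch[0] choose=6:
        H0 returns [-24]
        H1 returns [-24]
        H2 returns ([-24], ())
        H3 returns [([-24], ())]
      branch[1] choose=0:
        H0 returns [12]
        H1 returns [12]
        H2 returns ([12], ())
        H3 returns [([12], ())]
  branch[1] choose=4:
    choose[6, 0] @ H3
      branch[0] choose=6:
        H0 returns [-26]
        H1 returns [-26]
        H2 returns ([-26], ())
        H3 returns [([-26], ())]
      branch[1] choose=0:
        H0 returns [10]
        H1 returns [10]
        H2 returns ([10], ())
        H3 returns [([10], ())]
= [([-24], ()), ([12], ()), ([-26], ()), ([10], ())]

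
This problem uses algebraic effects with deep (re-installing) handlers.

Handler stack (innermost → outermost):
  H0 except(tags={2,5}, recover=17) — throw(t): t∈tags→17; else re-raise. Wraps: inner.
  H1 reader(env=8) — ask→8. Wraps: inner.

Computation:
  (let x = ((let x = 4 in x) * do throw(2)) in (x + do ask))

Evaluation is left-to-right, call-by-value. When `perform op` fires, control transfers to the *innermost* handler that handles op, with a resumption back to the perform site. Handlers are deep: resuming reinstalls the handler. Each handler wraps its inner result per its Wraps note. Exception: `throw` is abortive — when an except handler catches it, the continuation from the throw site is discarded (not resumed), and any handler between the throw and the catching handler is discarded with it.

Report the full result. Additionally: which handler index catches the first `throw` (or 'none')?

Answer: 17 ; first throw caught by: H0

Step-by-step:
throw(2) @ H0 caught ⇒ 17
H1 returns 17
= 17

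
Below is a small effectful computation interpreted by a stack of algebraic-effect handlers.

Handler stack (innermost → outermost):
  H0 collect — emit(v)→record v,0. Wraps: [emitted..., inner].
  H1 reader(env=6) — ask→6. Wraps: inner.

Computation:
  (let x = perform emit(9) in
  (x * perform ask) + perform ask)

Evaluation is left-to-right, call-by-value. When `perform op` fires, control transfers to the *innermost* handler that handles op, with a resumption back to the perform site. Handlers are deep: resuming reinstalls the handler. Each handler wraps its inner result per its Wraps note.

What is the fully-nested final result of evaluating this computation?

Evaluation trace:
emit(9) @ H0 ⇒ out+=9
ask @ H1 ⇒ 6
ask @ H1 ⇒ 6
H0 returns [9, 6]
H1 returns [9, 6]
= [9, 6]

Answer: [9, 6]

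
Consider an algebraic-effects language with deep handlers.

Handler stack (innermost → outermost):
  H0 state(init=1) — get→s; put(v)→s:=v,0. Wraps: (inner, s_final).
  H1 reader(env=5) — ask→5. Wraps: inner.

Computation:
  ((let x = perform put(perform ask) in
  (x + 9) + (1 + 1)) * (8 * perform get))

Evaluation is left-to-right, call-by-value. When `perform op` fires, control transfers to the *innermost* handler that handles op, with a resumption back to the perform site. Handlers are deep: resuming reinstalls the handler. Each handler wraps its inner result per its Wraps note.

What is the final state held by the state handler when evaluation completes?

Answer: 5

Working:
ask @ H1 ⇒ 5
put(5) @ H0 ⇒ s:=5
get @ H0 ⇒ 5
H0 returns (440, 5)
H1 returns (440, 5)
= (440, 5)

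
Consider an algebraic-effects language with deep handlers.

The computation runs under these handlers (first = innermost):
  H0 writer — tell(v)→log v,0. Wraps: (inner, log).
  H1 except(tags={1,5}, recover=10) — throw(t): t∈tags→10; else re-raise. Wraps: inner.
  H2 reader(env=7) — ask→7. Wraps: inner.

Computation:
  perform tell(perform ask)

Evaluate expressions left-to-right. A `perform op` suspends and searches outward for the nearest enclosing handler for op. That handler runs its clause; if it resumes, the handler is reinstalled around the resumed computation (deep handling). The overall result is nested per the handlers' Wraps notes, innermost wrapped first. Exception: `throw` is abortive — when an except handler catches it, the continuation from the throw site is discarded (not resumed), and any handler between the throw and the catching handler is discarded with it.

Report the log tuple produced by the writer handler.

Step-by-step:
ask @ H2 ⇒ 7
tell(7) @ H0 ⇒ log+=7
H0 returns (0, (7))
H1 returns (0, (7))
H2 returns (0, (7))
= (0, (7))

Answer: (7)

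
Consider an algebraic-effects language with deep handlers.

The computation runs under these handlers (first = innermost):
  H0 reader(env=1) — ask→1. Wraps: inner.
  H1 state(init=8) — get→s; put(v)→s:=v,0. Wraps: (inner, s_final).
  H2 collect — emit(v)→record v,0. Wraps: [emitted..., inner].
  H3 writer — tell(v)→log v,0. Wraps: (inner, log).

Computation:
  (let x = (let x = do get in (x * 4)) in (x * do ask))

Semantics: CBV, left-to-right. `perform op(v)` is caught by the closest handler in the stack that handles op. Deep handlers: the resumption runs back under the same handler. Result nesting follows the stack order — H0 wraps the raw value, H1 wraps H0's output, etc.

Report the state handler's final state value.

Step-by-step:
get @ H1 ⇒ 8
ask @ H0 ⇒ 1
H0 returns 32
H1 returns (32, 8)
H2 returns [(32, 8)]
H3 returns ([(32, 8)], ())
= ([(32, 8)], ())

Answer: 8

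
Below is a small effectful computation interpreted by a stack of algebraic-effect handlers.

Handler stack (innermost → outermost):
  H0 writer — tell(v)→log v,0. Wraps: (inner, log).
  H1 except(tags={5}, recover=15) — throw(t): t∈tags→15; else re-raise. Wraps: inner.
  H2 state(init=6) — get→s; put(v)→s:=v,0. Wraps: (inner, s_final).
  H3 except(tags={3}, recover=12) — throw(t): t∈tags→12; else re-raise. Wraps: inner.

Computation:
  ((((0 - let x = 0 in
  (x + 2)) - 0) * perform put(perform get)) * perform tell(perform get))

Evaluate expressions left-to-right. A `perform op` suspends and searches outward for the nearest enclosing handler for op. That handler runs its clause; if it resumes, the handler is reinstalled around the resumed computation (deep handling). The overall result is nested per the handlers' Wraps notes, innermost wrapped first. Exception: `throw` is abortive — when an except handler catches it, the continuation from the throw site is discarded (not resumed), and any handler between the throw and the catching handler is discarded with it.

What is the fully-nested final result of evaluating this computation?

Answer: ((0, (6)), 6)

Step-by-step:
get @ H2 ⇒ 6
put(6) @ H2 ⇒ s:=6
get @ H2 ⇒ 6
tell(6) @ H0 ⇒ log+=6
H0 returns (0, (6))
H1 returns (0, (6))
H2 returns ((0, (6)), 6)
H3 returns ((0, (6)), 6)
= ((0, (6)), 6)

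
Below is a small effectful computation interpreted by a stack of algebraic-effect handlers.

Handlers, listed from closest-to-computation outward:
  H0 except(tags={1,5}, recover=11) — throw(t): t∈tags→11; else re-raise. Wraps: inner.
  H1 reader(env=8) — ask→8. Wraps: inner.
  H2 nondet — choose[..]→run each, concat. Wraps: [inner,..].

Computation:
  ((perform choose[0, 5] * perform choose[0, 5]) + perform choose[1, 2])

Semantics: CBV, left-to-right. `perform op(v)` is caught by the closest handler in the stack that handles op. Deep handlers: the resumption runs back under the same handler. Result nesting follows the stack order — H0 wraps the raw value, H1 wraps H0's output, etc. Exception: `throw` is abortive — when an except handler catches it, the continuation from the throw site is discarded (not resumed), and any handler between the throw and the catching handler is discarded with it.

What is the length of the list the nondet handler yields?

Working:
choose[0, 5] @ H2
  branch[0] choose=0:
    choose[0, 5] @ H2
      branch[0] choose=0:
        choose[1, 2] @ H2
          branch[0] choose=1:
            H0 returns 1
            H1 returns 1
            H2 returns [1]
          branch[1] choose=2:
            H0 returns 2
            H1 returns 2
            H2 returns [2]
      branch[1] choose=5:
        choose[1, 2] @ H2
          branch[0] choose=1:
            H0 returns 1
            H1 returns 1
            H2 returns [1]
          branch[1] choose=2:
            H0 returns 2
            H1 returns 2
            H2 returns [2]
  branch[1] choose=5:
    choose[0, 5] @ H2
      branch[0] choose=0:
        choose[1, 2] @ H2
          branch[0] choose=1:
            H0 returns 1
            H1 returns 1
            H2 returns [1]
          branch[1] choose=2:
            H0 returns 2
            H1 returns 2
            H2 returns [2]
      branch[1] choose=5:
        choose[1, 2] @ H2
          branch[0] choose=1:
            H0 returns 26
            H1 returns 26
            H2 returns [26]
          branch[1] choose=2:
            H0 returns 27
            H1 returns 27
            H2 returns [27]
= [1, 2, 1, 2, 1, 2, 26, 27]

Answer: 8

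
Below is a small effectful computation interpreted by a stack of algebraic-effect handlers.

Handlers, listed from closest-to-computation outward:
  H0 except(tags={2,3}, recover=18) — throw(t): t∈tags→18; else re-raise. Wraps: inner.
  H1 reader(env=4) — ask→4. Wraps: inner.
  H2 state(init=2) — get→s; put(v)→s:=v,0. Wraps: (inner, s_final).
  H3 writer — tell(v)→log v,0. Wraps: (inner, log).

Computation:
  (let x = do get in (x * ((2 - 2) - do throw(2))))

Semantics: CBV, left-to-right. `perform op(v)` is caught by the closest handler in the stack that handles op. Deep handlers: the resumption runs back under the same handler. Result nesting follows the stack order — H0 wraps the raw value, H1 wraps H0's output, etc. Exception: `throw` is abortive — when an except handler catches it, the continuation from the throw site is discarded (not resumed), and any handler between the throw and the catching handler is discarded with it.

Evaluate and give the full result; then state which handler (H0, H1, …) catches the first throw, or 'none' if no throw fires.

Answer: ((18, 2), ()) ; first throw caught by: H0

Working:
get @ H2 ⇒ 2
throw(2) @ H0 caught ⇒ 18
H1 returns 18
H2 returns (18, 2)
H3 returns ((18, 2), ())
= ((18, 2), ())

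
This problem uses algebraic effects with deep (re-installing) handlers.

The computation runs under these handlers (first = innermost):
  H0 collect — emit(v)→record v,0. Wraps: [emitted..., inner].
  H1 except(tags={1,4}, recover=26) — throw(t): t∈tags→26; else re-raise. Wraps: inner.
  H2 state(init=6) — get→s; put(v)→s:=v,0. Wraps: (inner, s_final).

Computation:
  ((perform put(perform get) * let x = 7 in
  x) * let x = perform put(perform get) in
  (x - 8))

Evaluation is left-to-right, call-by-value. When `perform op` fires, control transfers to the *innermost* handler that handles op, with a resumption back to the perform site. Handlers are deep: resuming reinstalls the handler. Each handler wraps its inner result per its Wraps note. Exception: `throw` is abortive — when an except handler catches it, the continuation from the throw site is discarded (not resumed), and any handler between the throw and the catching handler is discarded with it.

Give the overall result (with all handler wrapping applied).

Evaluation trace:
get @ H2 ⇒ 6
put(6) @ H2 ⇒ s:=6
get @ H2 ⇒ 6
put(6) @ H2 ⇒ s:=6
H0 returns [0]
H1 returns [0]
H2 returns ([0], 6)
= ([0], 6)

Answer: ([0], 6)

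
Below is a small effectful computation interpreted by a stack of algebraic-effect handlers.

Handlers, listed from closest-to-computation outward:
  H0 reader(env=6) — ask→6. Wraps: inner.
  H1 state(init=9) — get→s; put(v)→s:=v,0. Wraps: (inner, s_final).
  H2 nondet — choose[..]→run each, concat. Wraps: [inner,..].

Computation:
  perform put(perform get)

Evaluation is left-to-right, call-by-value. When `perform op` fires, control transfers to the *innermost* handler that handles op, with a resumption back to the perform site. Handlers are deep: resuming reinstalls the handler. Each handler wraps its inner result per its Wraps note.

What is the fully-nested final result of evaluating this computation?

Answer: [(0, 9)]

Working:
get @ H1 ⇒ 9
put(9) @ H1 ⇒ s:=9
H0 returns 0
H1 returns (0, 9)
H2 returns [(0, 9)]
= [(0, 9)]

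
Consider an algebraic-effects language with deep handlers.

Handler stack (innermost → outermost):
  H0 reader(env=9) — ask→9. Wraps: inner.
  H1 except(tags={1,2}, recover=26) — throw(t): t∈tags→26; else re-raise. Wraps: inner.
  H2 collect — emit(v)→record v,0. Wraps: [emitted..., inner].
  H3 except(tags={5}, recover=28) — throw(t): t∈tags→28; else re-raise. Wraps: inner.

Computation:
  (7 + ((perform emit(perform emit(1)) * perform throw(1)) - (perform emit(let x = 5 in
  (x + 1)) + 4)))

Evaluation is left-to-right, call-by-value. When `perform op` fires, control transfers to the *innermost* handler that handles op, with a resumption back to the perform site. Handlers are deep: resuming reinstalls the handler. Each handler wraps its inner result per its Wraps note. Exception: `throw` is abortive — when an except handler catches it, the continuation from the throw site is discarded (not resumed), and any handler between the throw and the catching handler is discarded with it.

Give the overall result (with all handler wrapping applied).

Answer: [1, 0, 26]

Step-by-step:
emit(1) @ H2 ⇒ out+=1
emit(0) @ H2 ⇒ out+=0
throw(1) @ H1 caught ⇒ 26
H2 returns [1, 0, 26]
H3 returns [1, 0, 26]
= [1, 0, 26]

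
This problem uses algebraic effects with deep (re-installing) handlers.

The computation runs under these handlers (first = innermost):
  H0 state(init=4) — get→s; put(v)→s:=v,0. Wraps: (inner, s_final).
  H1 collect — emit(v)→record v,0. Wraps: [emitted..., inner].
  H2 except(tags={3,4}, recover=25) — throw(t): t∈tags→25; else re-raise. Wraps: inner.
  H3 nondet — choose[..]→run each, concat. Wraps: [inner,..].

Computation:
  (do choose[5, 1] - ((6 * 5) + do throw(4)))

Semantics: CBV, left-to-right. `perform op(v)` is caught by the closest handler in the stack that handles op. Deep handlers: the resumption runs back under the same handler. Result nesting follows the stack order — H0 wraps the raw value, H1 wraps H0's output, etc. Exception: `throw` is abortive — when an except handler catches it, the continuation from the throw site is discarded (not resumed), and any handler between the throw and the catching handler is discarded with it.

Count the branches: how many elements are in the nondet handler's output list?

Answer: 2

Evaluation trace:
choose[5, 1] @ H3
  branch[0] choose=5:
    throw(4) @ H2 caught ⇒ 25
    H3 returns [25]
  branch[1] choose=1:
    throw(4) @ H2 caught ⇒ 25
    H3 returns [25]
= [25, 25]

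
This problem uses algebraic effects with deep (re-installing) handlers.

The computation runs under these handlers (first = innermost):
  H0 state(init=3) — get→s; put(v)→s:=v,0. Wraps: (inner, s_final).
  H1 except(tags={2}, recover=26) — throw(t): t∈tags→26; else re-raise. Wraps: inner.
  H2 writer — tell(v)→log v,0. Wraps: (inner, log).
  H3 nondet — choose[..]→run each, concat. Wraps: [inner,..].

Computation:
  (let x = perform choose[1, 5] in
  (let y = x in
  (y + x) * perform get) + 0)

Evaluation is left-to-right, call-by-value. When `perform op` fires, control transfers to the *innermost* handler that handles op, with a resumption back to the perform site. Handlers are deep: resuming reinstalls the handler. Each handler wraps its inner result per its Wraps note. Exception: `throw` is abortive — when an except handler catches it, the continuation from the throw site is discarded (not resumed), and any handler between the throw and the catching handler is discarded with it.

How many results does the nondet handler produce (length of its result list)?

Evaluation trace:
choose[1, 5] @ H3
  branch[0] choose=1:
    get @ H0 ⇒ 3
    H0 returns (6, 3)
    H1 returns (6, 3)
    H2 returns ((6, 3), ())
    H3 returns [((6, 3), ())]
  branch[1] choose=5:
    get @ H0 ⇒ 3
    H0 returns (30, 3)
    H1 returns (30, 3)
    H2 returns ((30, 3), ())
    H3 returns [((30, 3), ())]
= [((6, 3), ()), ((30, 3), ())]

Answer: 2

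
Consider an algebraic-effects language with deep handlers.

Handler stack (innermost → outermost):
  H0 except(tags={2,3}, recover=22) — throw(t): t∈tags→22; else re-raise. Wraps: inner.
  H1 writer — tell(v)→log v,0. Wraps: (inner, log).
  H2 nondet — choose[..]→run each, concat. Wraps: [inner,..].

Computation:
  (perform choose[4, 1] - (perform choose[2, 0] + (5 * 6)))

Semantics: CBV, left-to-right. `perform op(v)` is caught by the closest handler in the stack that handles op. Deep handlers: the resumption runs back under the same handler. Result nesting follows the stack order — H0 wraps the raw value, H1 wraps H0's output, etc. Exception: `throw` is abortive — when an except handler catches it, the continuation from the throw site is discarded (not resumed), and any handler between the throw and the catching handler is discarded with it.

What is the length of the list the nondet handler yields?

Working:
choose[4, 1] @ H2
  branch[0] choose=4:
    choose[2, 0] @ H2
      branch[0] choose=2:
        H0 returns -28
        H1 returns (-28, ())
        H2 returns [(-28, ())]
      branch[1] choose=0:
        H0 returns -26
        H1 returns (-26, ())
        H2 returns [(-26, ())]
  branch[1] choose=1:
    choose[2, 0] @ H2
      branch[0] choose=2:
        H0 returns -31
        H1 returns (-31, ())
        H2 returns [(-31, ())]
      branch[1] choose=0:
        H0 returns -29
        H1 returns (-29, ())
        H2 returns [(-29, ())]
= [(-28, ()), (-26, ()), (-31, ()), (-29, ())]

Answer: 4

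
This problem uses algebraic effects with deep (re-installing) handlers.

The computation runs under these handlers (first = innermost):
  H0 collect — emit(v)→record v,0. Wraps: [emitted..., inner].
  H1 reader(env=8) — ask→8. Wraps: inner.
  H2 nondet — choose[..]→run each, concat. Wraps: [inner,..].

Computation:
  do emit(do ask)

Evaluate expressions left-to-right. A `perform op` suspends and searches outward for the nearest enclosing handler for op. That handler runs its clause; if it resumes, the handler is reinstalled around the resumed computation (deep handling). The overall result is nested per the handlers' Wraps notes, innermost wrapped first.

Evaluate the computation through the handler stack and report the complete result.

Evaluation trace:
ask @ H1 ⇒ 8
emit(8) @ H0 ⇒ out+=8
H0 returns [8, 0]
H1 returns [8, 0]
H2 returns [[8, 0]]
= [[8, 0]]

Answer: [[8, 0]]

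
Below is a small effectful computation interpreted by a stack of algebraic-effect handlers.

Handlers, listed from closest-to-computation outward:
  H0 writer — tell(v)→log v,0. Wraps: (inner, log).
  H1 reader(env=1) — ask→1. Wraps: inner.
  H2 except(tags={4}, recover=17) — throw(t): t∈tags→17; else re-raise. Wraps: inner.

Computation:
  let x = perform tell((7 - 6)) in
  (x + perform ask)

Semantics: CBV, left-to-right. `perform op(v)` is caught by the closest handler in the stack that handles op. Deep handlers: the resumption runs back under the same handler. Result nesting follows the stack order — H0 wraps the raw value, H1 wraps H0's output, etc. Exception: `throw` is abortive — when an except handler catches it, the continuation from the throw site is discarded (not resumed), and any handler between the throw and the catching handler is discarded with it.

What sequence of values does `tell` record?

Working:
tell(1) @ H0 ⇒ log+=1
ask @ H1 ⇒ 1
H0 returns (1, (1))
H1 returns (1, (1))
H2 returns (1, (1))
= (1, (1))

Answer: (1)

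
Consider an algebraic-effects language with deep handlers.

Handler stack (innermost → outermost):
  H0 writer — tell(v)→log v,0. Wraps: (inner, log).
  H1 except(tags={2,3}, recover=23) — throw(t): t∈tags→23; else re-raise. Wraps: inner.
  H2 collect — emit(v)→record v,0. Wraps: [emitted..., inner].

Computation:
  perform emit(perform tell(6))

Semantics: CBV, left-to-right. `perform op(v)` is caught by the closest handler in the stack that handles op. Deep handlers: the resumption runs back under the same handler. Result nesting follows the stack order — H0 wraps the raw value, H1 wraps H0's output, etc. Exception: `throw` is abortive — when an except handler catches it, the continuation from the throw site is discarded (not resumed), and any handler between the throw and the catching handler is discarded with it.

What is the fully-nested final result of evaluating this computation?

Answer: [0, (0, (6))]

Evaluation trace:
tell(6) @ H0 ⇒ log+=6
emit(0) @ H2 ⇒ out+=0
H0 returns (0, (6))
H1 returns (0, (6))
H2 returns [0, (0, (6))]
= [0, (0, (6))]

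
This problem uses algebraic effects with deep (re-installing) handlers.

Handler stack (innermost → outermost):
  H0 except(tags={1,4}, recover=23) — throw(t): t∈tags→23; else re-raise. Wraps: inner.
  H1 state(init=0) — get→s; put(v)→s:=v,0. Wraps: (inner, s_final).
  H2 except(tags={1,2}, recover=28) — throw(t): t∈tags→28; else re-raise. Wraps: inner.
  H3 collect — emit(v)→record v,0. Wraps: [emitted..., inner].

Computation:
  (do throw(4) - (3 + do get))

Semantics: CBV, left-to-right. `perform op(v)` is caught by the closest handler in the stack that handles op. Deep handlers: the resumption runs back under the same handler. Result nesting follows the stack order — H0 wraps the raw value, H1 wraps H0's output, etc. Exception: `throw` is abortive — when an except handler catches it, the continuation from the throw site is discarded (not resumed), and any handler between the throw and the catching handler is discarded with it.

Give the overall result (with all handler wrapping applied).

Working:
throw(4) @ H0 caught ⇒ 23
H1 returns (23, 0)
H2 returns (23, 0)
H3 returns [(23, 0)]
= [(23, 0)]

Answer: [(23, 0)]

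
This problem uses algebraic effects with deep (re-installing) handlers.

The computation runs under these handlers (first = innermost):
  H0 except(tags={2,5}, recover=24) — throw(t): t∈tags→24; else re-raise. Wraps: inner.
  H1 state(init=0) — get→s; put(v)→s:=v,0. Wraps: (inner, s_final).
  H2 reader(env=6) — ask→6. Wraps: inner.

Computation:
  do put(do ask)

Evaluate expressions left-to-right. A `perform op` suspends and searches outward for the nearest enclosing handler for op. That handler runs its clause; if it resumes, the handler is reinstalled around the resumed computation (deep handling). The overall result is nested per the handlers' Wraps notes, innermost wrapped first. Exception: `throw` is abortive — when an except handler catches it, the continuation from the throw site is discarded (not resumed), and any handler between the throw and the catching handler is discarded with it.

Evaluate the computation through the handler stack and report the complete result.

Step-by-step:
ask @ H2 ⇒ 6
put(6) @ H1 ⇒ s:=6
H0 returns 0
H1 returns (0, 6)
H2 returns (0, 6)
= (0, 6)

Answer: (0, 6)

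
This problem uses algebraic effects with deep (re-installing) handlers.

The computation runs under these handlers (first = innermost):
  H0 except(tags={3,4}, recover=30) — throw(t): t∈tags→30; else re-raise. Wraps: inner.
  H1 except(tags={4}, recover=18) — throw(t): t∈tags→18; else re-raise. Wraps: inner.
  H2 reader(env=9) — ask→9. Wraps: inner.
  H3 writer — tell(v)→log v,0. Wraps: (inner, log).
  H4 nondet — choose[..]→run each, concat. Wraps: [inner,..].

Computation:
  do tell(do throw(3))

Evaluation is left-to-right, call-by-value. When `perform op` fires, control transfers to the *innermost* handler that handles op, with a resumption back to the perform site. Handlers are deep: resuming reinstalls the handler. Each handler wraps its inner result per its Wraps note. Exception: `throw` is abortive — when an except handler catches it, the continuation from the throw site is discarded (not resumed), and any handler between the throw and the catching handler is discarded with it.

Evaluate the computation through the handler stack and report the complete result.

Answer: [(30, ())]

Working:
throw(3) @ H0 caught ⇒ 30
H1 returns 30
H2 returns 30
H3 returns (30, ())
H4 returns [(30, ())]
= [(30, ())]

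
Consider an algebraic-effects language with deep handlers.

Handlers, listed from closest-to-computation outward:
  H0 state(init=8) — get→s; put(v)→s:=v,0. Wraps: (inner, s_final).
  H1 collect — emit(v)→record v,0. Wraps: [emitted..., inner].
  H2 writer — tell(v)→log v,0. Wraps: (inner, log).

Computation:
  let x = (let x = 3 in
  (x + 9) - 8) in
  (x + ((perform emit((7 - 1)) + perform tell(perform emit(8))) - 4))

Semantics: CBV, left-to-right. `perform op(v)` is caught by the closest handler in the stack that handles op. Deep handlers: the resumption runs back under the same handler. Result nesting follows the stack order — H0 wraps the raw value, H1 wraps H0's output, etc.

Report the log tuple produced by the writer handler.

Answer: (0)

Evaluation trace:
emit(6) @ H1 ⇒ out+=6
emit(8) @ H1 ⇒ out+=8
tell(0) @ H2 ⇒ log+=0
H0 returns (0, 8)
H1 returns [6, 8, (0, 8)]
H2 returns ([6, 8, (0, 8)], (0))
= ([6, 8, (0, 8)], (0))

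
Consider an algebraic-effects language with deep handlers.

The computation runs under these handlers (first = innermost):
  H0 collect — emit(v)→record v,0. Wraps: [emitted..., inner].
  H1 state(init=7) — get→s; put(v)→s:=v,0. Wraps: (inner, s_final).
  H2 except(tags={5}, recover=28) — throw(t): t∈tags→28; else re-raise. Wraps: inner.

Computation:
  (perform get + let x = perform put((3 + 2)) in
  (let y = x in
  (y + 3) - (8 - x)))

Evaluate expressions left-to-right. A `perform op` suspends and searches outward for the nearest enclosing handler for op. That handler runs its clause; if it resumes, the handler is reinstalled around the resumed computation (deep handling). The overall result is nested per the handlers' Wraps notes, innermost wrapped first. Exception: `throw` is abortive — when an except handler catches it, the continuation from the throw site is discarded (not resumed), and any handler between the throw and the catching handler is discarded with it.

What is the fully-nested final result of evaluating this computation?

Step-by-step:
get @ H1 ⇒ 7
put(5) @ H1 ⇒ s:=5
H0 returns [2]
H1 returns ([2], 5)
H2 returns ([2], 5)
= ([2], 5)

Answer: ([2], 5)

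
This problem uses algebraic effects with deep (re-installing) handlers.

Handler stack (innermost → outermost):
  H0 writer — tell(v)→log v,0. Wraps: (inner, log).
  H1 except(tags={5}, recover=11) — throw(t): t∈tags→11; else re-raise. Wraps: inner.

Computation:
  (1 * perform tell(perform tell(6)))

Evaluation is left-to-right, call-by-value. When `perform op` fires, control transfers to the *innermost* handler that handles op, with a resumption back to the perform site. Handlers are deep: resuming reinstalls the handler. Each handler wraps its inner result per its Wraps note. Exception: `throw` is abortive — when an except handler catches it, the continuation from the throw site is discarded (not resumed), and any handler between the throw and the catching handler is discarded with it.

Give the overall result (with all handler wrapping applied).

Answer: (0, (6, 0))

Evaluation trace:
tell(6) @ H0 ⇒ log+=6
tell(0) @ H0 ⇒ log+=0
H0 returns (0, (6, 0))
H1 returns (0, (6, 0))
= (0, (6, 0))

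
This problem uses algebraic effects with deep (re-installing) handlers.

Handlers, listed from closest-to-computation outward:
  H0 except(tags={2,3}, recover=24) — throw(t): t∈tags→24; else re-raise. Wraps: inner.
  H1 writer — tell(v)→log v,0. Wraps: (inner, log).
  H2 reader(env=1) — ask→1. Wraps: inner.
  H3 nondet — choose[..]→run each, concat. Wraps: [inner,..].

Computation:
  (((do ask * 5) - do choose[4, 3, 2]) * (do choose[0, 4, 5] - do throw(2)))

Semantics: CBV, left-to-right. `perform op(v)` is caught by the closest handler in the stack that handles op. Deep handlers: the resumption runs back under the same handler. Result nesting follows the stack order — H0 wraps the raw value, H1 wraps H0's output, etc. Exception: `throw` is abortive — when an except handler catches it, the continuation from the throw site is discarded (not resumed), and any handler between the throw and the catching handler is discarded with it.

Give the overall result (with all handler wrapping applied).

Evaluation trace:
ask @ H2 ⇒ 1
choose[4, 3, 2] @ H3
  branch[0] choose=4:
    choose[0, 4, 5] @ H3
      branch[0] choose=0:
        throw(2) @ H0 caught ⇒ 24
        H1 returns (24, ())
        H2 returns (24, ())
        H3 returns [(24, ())]
      branch[1] choose=4:
        throw(2) @ H0 caught ⇒ 24
        H1 returns (24, ())
        H2 returns (24, ())
        H3 returns [(24, ())]
      branch[2] choose=5:
        throw(2) @ H0 caught ⇒ 24
        H1 returns (24, ())
        H2 returns (24, ())
        H3 returns [(24, ())]
  branch[1] choose=3:
    choose[0, 4, 5] @ H3
      branch[0] choose=0:
        throw(2) @ H0 caught ⇒ 24
        H1 returns (24, ())
        H2 returns (24, ())
        H3 returns [(24, ())]
      branch[1] choose=4:
        throw(2) @ H0 caught ⇒ 24
        H1 returns (24, ())
        H2 returns (24, ())
        H3 returns [(24, ())]
      branch[2] choose=5:
        throw(2) @ H0 caught ⇒ 24
        H1 returns (24, ())
        H2 returns (24, ())
        H3 returns [(24, ())]
  branch[2] choose=2:
    choose[0, 4, 5] @ H3
      branch[0] choose=0:
        throw(2) @ H0 caught ⇒ 24
        H1 returns (24, ())
        H2 returns (24, ())
        H3 returns [(24, ())]
      branch[1] choose=4:
        throw(2) @ H0 caught ⇒ 24
        H1 returns (24, ())
        H2 returns (24, ())
        H3 returns [(24, ())]
      branch[2] choose=5:
        throw(2) @ H0 caught ⇒ 24
        H1 returns (24, ())
        H2 returns (24, ())
        H3 returns [(24, ())]
= [(24, ()), (24, ()), (24, ()), (24, ()), (24, ()), (24, ()), (24, ()), (24, ()), (24, ())]

Answer: [(24, ()), (24, ()), (24, ()), (24, ()), (24, ()), (24, ()), (24, ()), (24, ()), (24, ())]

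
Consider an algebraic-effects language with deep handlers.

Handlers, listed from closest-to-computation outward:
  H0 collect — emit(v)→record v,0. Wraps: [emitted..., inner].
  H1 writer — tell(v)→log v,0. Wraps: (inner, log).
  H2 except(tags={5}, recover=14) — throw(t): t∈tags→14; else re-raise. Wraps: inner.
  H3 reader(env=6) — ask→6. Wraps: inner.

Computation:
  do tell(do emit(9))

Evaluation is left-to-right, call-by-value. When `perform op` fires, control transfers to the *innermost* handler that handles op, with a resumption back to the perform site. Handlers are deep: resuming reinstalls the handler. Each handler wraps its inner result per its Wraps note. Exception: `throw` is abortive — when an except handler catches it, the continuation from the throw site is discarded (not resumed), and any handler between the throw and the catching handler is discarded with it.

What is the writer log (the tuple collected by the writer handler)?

Working:
emit(9) @ H0 ⇒ out+=9
tell(0) @ H1 ⇒ log+=0
H0 returns [9, 0]
H1 returns ([9, 0], (0))
H2 returns ([9, 0], (0))
H3 returns ([9, 0], (0))
= ([9, 0], (0))

Answer: (0)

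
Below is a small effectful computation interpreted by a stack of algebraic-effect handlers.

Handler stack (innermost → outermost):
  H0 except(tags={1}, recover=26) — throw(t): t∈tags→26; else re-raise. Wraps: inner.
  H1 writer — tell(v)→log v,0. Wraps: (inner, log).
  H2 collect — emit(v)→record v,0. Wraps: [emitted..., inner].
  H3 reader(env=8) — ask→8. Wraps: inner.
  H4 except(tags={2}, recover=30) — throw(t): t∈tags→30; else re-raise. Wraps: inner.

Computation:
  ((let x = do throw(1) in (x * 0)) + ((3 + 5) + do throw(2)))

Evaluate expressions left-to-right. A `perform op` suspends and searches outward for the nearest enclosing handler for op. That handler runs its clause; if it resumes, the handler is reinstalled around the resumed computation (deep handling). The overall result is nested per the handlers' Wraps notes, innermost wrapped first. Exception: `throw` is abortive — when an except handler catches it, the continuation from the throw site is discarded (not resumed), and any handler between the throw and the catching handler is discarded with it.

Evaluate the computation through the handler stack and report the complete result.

Answer: [(26, ())]

Step-by-step:
throw(1) @ H0 caught ⇒ 26
H1 returns (26, ())
H2 returns [(26, ())]
H3 returns [(26, ())]
H4 returns [(26, ())]
= [(26, ())]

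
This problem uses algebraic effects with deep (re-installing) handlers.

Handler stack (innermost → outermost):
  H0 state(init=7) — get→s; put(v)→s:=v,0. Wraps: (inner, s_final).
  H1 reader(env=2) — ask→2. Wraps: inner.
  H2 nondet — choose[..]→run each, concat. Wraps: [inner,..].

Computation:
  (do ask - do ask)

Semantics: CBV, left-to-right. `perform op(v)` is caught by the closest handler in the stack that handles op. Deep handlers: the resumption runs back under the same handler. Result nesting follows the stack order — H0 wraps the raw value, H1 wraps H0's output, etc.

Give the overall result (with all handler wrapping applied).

Answer: [(0, 7)]

Step-by-step:
ask @ H1 ⇒ 2
ask @ H1 ⇒ 2
H0 returns (0, 7)
H1 returns (0, 7)
H2 returns [(0, 7)]
= [(0, 7)]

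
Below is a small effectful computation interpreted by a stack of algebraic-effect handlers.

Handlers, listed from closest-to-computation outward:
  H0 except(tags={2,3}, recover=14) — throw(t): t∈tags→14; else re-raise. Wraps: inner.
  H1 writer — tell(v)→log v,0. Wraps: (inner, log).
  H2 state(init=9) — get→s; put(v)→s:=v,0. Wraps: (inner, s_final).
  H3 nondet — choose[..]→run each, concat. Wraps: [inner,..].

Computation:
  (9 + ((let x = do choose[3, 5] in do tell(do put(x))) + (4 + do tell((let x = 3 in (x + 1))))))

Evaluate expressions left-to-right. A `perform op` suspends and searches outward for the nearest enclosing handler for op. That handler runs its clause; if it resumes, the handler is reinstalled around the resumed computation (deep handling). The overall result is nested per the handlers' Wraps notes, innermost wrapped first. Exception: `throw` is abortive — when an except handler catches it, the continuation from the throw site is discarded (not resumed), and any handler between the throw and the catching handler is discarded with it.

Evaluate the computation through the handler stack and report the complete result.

Answer: [((13, (0, 4)), 3), ((13, (0, 4)), 5)]

Step-by-step:
choose[3, 5] @ H3
  branch[0] choose=3:
    put(3) @ H2 ⇒ s:=3
    tell(0) @ H1 ⇒ log+=0
    tell(4) @ H1 ⇒ log+=4
    H0 returns 13
    H1 returns (13, (0, 4))
    H2 returns ((13, (0, 4)), 3)
    H3 returns [((13, (0, 4)), 3)]
  branch[1] choose=5:
    put(5) @ H2 ⇒ s:=5
    tell(0) @ H1 ⇒ log+=0
    tell(4) @ H1 ⇒ log+=4
    H0 returns 13
    H1 returns (13, (0, 4))
    H2 returns ((13, (0, 4)), 5)
    H3 returns [((13, (0, 4)), 5)]
= [((13, (0, 4)), 3), ((13, (0, 4)), 5)]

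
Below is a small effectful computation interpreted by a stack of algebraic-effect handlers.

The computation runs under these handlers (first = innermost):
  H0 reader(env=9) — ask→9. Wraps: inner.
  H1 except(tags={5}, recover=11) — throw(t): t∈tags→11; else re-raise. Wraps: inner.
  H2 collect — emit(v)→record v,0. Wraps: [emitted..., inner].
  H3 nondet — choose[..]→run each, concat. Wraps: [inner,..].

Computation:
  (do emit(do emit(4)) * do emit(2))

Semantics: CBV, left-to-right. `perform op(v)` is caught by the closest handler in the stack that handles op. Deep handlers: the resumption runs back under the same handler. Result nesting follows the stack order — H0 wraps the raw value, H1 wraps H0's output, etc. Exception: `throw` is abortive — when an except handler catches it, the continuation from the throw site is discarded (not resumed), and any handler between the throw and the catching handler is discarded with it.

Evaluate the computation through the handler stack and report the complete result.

Answer: [[4, 0, 2, 0]]

Working:
emit(4) @ H2 ⇒ out+=4
emit(0) @ H2 ⇒ out+=0
emit(2) @ H2 ⇒ out+=2
H0 returns 0
H1 returns 0
H2 returns [4, 0, 2, 0]
H3 returns [[4, 0, 2, 0]]
= [[4, 0, 2, 0]]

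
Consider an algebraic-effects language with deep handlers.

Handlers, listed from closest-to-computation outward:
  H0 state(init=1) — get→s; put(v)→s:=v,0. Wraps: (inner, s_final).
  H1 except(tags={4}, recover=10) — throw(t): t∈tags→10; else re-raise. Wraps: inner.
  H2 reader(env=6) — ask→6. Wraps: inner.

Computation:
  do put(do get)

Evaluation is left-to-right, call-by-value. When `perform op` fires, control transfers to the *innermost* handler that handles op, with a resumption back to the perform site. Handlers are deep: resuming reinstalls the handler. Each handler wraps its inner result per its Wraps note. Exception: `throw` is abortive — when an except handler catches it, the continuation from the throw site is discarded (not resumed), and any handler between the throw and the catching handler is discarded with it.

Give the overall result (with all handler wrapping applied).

Evaluation trace:
get @ H0 ⇒ 1
put(1) @ H0 ⇒ s:=1
H0 returns (0, 1)
H1 returns (0, 1)
H2 returns (0, 1)
= (0, 1)

Answer: (0, 1)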